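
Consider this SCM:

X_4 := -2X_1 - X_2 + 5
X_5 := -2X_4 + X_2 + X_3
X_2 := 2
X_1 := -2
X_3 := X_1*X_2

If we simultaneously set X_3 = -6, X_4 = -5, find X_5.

Setting X_3 = -6, X_4 = -5 by intervention discards those variables' equations.
X_5 = -2X_4 + X_2 + X_3  [with X_4=-5, X_2=2, X_3=-6]  = 6

6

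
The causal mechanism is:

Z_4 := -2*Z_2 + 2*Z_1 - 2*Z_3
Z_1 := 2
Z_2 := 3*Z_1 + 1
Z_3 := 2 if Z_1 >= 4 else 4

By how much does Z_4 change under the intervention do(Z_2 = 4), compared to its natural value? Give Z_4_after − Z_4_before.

Under do(Z_2=4), the mechanism Z_2 := 3*Z_1 + 1 is discarded; Z_2 is fixed at 4.
Z_3 = 2 if Z_1 >= 4 else 4  [with Z_1=2]  = 4
Z_4 = -2*Z_2 + 2*Z_1 - 2*Z_3  [with Z_2=4, Z_1=2, Z_3=4]  = -12
Without intervention: Z_2 = 3*Z_1 + 1  [with Z_1=2]  = 7; Z_3 = 2 if Z_1 >= 4 else 4  [with Z_1=2]  = 4; Z_4 = -2*Z_2 + 2*Z_1 - 2*Z_3  [with Z_2=7, Z_1=2, Z_3=4]  = -18.
Change = -12 − (-18) = 6.

6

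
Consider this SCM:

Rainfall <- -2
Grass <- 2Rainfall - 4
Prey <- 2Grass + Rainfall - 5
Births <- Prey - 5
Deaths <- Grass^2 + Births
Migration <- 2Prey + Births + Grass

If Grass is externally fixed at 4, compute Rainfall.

-2

Under do(Grass=4), the mechanism Grass <- 2Rainfall - 4 is discarded; Grass is fixed at 4.
Rainfall is not downstream of the intervention, so its value is determined by the original equations.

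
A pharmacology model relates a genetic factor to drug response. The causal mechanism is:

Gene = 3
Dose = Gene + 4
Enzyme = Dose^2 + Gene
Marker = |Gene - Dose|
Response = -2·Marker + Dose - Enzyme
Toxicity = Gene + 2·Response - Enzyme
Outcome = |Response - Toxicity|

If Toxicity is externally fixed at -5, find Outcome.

48

Intervening sets Toxicity = -5 and removes its equation (Toxicity = Gene + 2·Response - Enzyme).
Dose = Gene + 4  [with Gene=3]  = 7
Enzyme = Dose^2 + Gene  [with Dose=7, Gene=3]  = 52
Marker = |Gene - Dose|  [with Gene=3, Dose=7]  = 4
Response = -2·Marker + Dose - Enzyme  [with Marker=4, Dose=7, Enzyme=52]  = -53
Outcome = |Response - Toxicity|  [with Response=-53, Toxicity=-5]  = 48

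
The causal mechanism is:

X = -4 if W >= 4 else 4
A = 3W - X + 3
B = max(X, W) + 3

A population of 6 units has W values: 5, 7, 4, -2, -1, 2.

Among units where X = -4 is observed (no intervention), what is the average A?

Conditioning on X=-4 selects the 3 unit(s) with W ∈ {5, 7, 4}. Their A values: 22, 28, 19. Mean = 23.

23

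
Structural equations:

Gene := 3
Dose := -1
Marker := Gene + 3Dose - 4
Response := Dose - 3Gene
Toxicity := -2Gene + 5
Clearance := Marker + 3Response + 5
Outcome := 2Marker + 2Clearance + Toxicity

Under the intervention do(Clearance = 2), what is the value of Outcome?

-5

Intervening sets Clearance = 2 and removes its equation (Clearance := Marker + 3Response + 5).
Marker = Gene + 3Dose - 4  [with Gene=3, Dose=-1]  = -4
Toxicity = -2Gene + 5  [with Gene=3]  = -1
Outcome = 2Marker + 2Clearance + Toxicity  [with Marker=-4, Clearance=2, Toxicity=-1]  = -5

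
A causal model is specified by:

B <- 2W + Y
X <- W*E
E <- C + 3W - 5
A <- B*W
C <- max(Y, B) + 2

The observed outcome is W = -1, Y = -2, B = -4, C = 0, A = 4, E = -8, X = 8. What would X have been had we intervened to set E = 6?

-6

Intervening sets E = 6 and removes its equation (E <- C + 3W - 5).
X = W*E  [with W=-1, E=6]  = -6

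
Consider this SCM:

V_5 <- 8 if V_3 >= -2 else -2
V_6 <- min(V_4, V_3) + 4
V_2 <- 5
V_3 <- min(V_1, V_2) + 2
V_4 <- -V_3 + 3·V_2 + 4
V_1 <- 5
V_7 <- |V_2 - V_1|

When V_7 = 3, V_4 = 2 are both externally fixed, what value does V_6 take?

6

Setting V_7 = 3, V_4 = 2 by intervention discards those variables' equations.
V_3 = min(V_1, V_2) + 2  [with V_1=5, V_2=5]  = 7
V_6 = min(V_4, V_3) + 4  [with V_4=2, V_3=7]  = 6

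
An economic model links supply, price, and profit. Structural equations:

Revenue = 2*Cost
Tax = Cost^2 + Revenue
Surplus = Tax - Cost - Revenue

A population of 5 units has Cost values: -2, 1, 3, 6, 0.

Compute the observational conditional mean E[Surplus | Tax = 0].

Conditioning on Tax=0 selects the 2 unit(s) with Cost ∈ {-2, 0}. Their Surplus values: 6, 0. Mean = 3.

3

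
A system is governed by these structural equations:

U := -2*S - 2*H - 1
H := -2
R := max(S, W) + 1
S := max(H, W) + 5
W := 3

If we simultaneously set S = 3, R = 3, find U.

Setting S = 3, R = 3 by intervention discards those variables' equations.
U = -2*S - 2*H - 1  [with S=3, H=-2]  = -3

-3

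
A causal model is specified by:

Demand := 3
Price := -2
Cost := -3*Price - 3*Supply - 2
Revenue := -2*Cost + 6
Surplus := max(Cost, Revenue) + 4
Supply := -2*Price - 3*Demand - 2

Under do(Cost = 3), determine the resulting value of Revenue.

Intervening sets Cost = 3 and removes its equation (Cost := -3*Price - 3*Supply - 2).
Revenue = -2*Cost + 6  [with Cost=3]  = 0

0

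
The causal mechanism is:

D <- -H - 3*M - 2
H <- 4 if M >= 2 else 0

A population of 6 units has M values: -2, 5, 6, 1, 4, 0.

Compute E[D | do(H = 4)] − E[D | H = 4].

Every unit gets H=4 under the intervention. D values become 0, -21, -24, -9, -18, -6; E[D|do(H=4)] = -13.
Observing H=4 restricts to units where H's equation naturally yields 4: M ∈ {5, 6, 4}. In that subpopulation D = -21, -24, -18, mean -21.
Difference = -13 − (-21) = 8.

8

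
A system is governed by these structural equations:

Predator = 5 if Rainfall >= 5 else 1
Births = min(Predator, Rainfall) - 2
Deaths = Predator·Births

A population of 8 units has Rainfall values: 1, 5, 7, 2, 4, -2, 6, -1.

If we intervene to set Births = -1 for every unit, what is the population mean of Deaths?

The intervention sets Births=-1 in all 8 units regardless of Rainfall. Recomputing Deaths per unit gives -1, -5, -5, -1, -1, -1, -5, -1; average -2.5.

-2.5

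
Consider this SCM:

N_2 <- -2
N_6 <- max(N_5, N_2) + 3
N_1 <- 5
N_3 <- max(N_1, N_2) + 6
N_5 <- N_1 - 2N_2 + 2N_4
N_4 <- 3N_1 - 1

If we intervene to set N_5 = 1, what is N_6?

The intervention breaks the incoming arrows to N_5: N_5 <- N_1 - 2N_2 + 2N_4 no longer applies, and N_5 = 1.
N_6 = max(N_5, N_2) + 3  [with N_5=1, N_2=-2]  = 4

4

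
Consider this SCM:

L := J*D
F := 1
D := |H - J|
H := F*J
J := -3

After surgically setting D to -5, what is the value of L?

Intervening sets D = -5 and removes its equation (D := |H - J|).
L = J*D  [with J=-3, D=-5]  = 15

15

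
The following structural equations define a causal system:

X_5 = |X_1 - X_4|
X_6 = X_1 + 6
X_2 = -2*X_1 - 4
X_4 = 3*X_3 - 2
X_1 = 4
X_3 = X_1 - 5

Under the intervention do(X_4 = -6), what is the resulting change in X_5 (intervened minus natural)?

1

Intervening sets X_4 = -6 and removes its equation (X_4 = 3*X_3 - 2).
X_5 = |X_1 - X_4|  [with X_1=4, X_4=-6]  = 10
Without intervention: X_3 = X_1 - 5  [with X_1=4]  = -1; X_4 = 3*X_3 - 2  [with X_3=-1]  = -5; X_5 = |X_1 - X_4|  [with X_1=4, X_4=-5]  = 9.
Change = 10 − 9 = 1.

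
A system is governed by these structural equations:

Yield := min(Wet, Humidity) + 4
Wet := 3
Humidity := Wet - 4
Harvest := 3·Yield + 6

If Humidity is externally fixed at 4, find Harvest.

Under do(Humidity=4), the mechanism Humidity := Wet - 4 is discarded; Humidity is fixed at 4.
Yield = min(Wet, Humidity) + 4  [with Wet=3, Humidity=4]  = 7
Harvest = 3·Yield + 6  [with Yield=7]  = 27

27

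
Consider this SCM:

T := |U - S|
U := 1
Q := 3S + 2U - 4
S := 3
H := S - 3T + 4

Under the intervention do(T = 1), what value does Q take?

Under do(T=1), the mechanism T := |U - S| is discarded; T is fixed at 1.
Since Q is not a descendant of the intervened variable, it is unaffected.
Q = 3S + 2U - 4  [with S=3, U=1]  = 7

7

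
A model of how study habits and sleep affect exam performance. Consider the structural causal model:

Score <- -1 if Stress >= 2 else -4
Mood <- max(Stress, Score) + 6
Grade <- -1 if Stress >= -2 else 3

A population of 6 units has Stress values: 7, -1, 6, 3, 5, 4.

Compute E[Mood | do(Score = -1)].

The intervention sets Score=-1 in all 6 units regardless of Stress. Recomputing Mood per unit gives 13, 5, 12, 9, 11, 10; average 10.

10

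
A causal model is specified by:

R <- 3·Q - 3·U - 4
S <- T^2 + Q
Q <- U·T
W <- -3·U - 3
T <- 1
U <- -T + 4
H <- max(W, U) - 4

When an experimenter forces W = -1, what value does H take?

Intervening sets W = -1 and removes its equation (W <- -3·U - 3).
U = -T + 4  [with T=1]  = 3
H = max(W, U) - 4  [with W=-1, U=3]  = -1

-1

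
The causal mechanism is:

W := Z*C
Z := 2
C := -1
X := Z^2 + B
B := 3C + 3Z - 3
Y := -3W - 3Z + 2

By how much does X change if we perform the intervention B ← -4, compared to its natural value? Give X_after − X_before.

-4

The intervention breaks the incoming arrows to B: B := 3C + 3Z - 3 no longer applies, and B = -4.
X = Z^2 + B  [with Z=2, B=-4]  = 0
Without intervention: B = 3C + 3Z - 3  [with C=-1, Z=2]  = 0; X = Z^2 + B  [with Z=2, B=0]  = 4.
Change = 0 − 4 = -4.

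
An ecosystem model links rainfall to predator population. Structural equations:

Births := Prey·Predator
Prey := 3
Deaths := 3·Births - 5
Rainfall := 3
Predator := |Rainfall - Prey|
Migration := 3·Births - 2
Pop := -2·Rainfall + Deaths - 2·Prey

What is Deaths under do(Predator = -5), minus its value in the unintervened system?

-45

do(Predator=-5) replaces the equation Predator := |Rainfall - Prey| with the constant Predator = -5.
Births = Prey·Predator  [with Prey=3, Predator=-5]  = -15
Deaths = 3·Births - 5  [with Births=-15]  = -50
Without intervention: Predator = |Rainfall - Prey|  [with Rainfall=3, Prey=3]  = 0; Births = Prey·Predator  [with Prey=3, Predator=0]  = 0; Deaths = 3·Births - 5  [with Births=0]  = -5.
Change = -50 − (-5) = -45.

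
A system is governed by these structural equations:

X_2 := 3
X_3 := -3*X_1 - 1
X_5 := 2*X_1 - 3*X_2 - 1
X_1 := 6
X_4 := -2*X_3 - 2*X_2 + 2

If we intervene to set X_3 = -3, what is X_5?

2

do(X_3=-3) replaces the equation X_3 := -3*X_1 - 1 with the constant X_3 = -3.
X_5 is not downstream of the intervention, so its value is determined by the original equations.
X_5 = 2*X_1 - 3*X_2 - 1  [with X_1=6, X_2=3]  = 2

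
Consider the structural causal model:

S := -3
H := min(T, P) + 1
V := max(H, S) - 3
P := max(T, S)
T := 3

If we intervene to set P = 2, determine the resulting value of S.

Under do(P=2), the mechanism P := max(T, S) is discarded; P is fixed at 2.
Since S is not a descendant of the intervened variable, it is unaffected.

-3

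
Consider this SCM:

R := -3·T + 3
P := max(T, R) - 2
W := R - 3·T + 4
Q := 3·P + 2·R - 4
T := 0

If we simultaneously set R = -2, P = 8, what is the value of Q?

Setting R = -2, P = 8 by intervention discards those variables' equations.
Q = 3·P + 2·R - 4  [with P=8, R=-2]  = 16

16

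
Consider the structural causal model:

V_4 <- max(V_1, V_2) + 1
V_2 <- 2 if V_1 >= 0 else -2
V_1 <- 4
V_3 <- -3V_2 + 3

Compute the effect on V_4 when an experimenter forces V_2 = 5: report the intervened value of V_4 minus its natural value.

1

Under do(V_2=5), the mechanism V_2 <- 2 if V_1 >= 0 else -2 is discarded; V_2 is fixed at 5.
V_4 = max(V_1, V_2) + 1  [with V_1=4, V_2=5]  = 6
Without intervention: V_2 = 2 if V_1 >= 0 else -2  [with V_1=4]  = 2; V_4 = max(V_1, V_2) + 1  [with V_1=4, V_2=2]  = 5.
Change = 6 − 5 = 1.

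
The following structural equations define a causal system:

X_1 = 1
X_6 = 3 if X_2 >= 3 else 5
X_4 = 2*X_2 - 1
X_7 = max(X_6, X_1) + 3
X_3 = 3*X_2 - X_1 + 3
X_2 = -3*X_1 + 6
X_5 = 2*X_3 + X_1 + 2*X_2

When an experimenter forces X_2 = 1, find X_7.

8

Under do(X_2=1), the mechanism X_2 = -3*X_1 + 6 is discarded; X_2 is fixed at 1.
X_6 = 3 if X_2 >= 3 else 5  [with X_2=1]  = 5
X_7 = max(X_6, X_1) + 3  [with X_6=5, X_1=1]  = 8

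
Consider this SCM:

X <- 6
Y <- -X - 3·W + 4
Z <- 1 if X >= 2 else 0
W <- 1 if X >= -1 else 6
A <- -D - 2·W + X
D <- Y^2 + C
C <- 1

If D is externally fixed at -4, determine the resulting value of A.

The intervention breaks the incoming arrows to D: D <- Y^2 + C no longer applies, and D = -4.
W = 1 if X >= -1 else 6  [with X=6]  = 1
A = -D - 2·W + X  [with D=-4, W=1, X=6]  = 8

8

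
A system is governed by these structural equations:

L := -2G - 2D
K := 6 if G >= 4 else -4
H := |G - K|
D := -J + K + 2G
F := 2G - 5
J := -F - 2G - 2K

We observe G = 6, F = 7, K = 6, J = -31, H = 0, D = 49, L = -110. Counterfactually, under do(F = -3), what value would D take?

Under do(F=-3), the mechanism F := 2G - 5 is discarded; F is fixed at -3.
K = 6 if G >= 4 else -4  [with G=6]  = 6
J = -F - 2G - 2K  [with F=-3, G=6, K=6]  = -21
D = -J + K + 2G  [with J=-21, K=6, G=6]  = 39

39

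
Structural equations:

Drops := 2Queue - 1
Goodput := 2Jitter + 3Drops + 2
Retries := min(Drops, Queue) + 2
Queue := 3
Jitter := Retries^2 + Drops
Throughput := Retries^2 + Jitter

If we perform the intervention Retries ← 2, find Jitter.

9

The intervention breaks the incoming arrows to Retries: Retries := min(Drops, Queue) + 2 no longer applies, and Retries = 2.
Drops = 2Queue - 1  [with Queue=3]  = 5
Jitter = Retries^2 + Drops  [with Retries=2, Drops=5]  = 9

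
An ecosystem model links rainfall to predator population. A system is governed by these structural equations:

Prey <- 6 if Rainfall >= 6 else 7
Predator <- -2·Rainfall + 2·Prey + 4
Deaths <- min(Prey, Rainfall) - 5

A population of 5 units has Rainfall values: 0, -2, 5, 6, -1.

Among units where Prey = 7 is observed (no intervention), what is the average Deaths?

E[Deaths|Prey=7] averages over only the 4 units with Prey=7 (Rainfall = 0, -2, 5, -1): Deaths = -5, -7, 0, -6, mean -4.5.

-4.5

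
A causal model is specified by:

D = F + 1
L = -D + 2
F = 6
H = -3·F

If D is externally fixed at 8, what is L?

-6

Under do(D=8), the mechanism D = F + 1 is discarded; D is fixed at 8.
L = -D + 2  [with D=8]  = -6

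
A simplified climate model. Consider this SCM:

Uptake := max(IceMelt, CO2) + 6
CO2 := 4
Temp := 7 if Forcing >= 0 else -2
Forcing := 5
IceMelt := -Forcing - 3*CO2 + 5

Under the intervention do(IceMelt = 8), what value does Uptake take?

14

Intervening sets IceMelt = 8 and removes its equation (IceMelt := -Forcing - 3*CO2 + 5).
Uptake = max(IceMelt, CO2) + 6  [with IceMelt=8, CO2=4]  = 14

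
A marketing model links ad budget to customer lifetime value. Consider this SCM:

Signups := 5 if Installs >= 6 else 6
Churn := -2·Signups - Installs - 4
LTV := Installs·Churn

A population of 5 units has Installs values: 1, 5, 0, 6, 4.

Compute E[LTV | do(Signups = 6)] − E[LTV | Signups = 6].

Under do(Signups=6), Signups's equation is replaced by Signups=6 for every unit. Per-unit LTV: -17, -105, 0, -132, -80. Mean = -66.8.
Observing Signups=6 restricts to units where Signups's equation naturally yields 6: Installs ∈ {1, 5, 0, 4}. In that subpopulation LTV = -17, -105, 0, -80, mean -50.5.
Difference = -66.8 − (-50.5) = -16.3.

-16.3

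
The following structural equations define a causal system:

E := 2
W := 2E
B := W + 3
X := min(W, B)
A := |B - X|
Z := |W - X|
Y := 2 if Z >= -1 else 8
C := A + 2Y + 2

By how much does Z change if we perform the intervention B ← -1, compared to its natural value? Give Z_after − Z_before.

The intervention breaks the incoming arrows to B: B := W + 3 no longer applies, and B = -1.
W = 2E  [with E=2]  = 4
X = min(W, B)  [with W=4, B=-1]  = -1
Z = |W - X|  [with W=4, X=-1]  = 5
Without intervention: W = 2E  [with E=2]  = 4; B = W + 3  [with W=4]  = 7; X = min(W, B)  [with W=4, B=7]  = 4; Z = |W - X|  [with W=4, X=4]  = 0.
Change = 5 − 0 = 5.

5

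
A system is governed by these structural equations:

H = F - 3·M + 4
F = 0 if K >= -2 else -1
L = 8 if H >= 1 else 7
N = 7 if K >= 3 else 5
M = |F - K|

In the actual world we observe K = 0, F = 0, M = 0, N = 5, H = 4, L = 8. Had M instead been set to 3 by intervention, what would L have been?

The intervention breaks the incoming arrows to M: M = |F - K| no longer applies, and M = 3.
F = 0 if K >= -2 else -1  [with K=0]  = 0
H = F - 3·M + 4  [with F=0, M=3]  = -5
L = 8 if H >= 1 else 7  [with H=-5]  = 7

7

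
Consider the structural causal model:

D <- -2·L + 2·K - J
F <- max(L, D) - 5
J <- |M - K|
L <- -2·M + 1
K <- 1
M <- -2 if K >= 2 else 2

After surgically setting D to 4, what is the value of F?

The intervention breaks the incoming arrows to D: D <- -2·L + 2·K - J no longer applies, and D = 4.
M = -2 if K >= 2 else 2  [with K=1]  = 2
L = -2·M + 1  [with M=2]  = -3
F = max(L, D) - 5  [with L=-3, D=4]  = -1

-1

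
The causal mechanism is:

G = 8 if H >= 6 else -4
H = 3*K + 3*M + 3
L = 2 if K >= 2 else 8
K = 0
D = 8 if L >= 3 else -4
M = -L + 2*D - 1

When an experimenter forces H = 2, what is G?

-4

The intervention breaks the incoming arrows to H: H = 3*K + 3*M + 3 no longer applies, and H = 2.
G = 8 if H >= 6 else -4  [with H=2]  = -4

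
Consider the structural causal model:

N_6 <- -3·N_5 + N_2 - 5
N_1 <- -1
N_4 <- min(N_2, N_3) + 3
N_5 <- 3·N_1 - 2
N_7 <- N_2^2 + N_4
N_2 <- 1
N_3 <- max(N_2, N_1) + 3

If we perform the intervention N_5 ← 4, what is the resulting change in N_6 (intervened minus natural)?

-27

The intervention breaks the incoming arrows to N_5: N_5 <- 3·N_1 - 2 no longer applies, and N_5 = 4.
N_6 = -3·N_5 + N_2 - 5  [with N_5=4, N_2=1]  = -16
Without intervention: N_5 = 3·N_1 - 2  [with N_1=-1]  = -5; N_6 = -3·N_5 + N_2 - 5  [with N_5=-5, N_2=1]  = 11.
Change = -16 − 11 = -27.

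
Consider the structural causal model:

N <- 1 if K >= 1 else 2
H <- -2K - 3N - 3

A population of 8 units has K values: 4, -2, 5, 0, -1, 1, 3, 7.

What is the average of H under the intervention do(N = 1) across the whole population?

do(N=1) breaks N's dependence on K. With N=1 fixed, H across the units is -14, -2, -16, -6, -4, -8, -12, -20, mean -10.25.

-10.25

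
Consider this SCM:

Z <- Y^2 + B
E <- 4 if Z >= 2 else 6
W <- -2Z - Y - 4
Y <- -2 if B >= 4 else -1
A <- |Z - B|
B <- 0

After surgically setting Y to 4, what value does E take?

do(Y=4) replaces the equation Y <- -2 if B >= 4 else -1 with the constant Y = 4.
Z = Y^2 + B  [with Y=4, B=0]  = 16
E = 4 if Z >= 2 else 6  [with Z=16]  = 4

4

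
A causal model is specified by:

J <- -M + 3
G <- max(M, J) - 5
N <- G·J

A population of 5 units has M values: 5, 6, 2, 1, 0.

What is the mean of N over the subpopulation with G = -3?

Observing G=-3 restricts to units where G's equation naturally yields -3: M ∈ {2, 1}. In that subpopulation N = -3, -6, mean -4.5.

-4.5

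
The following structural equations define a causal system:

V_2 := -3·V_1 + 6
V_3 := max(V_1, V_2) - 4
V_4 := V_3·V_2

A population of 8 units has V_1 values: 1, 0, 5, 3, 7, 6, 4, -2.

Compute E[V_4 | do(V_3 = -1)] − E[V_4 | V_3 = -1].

3

The intervention sets V_3=-1 in all 8 units regardless of V_1. Recomputing V_4 per unit gives -3, -6, 9, 3, 15, 12, 6, -12; average 3.
Observing V_3=-1 restricts to units where V_3's equation naturally yields -1: V_1 ∈ {1, 3}. In that subpopulation V_4 = -3, 3, mean 0.
Difference = 3 − 0 = 3.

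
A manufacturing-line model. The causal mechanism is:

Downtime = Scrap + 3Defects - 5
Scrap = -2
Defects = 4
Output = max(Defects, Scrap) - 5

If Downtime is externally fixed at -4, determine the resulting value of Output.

Under do(Downtime=-4), the mechanism Downtime = Scrap + 3Defects - 5 is discarded; Downtime is fixed at -4.
Since Output is not a descendant of the intervened variable, it is unaffected.
Output = max(Defects, Scrap) - 5  [with Defects=4, Scrap=-2]  = -1

-1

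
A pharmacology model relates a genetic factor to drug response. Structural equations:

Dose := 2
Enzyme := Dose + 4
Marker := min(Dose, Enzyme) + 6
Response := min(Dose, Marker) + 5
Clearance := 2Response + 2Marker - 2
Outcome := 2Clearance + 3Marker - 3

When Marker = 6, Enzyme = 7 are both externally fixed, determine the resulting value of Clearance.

24

Setting Marker = 6, Enzyme = 7 by intervention discards those variables' equations.
Response = min(Dose, Marker) + 5  [with Dose=2, Marker=6]  = 7
Clearance = 2Response + 2Marker - 2  [with Response=7, Marker=6]  = 24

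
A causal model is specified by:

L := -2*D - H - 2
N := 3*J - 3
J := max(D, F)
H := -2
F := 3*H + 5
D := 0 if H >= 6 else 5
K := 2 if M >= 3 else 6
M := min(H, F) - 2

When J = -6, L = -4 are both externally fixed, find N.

-21

The joint intervention fixes J = -6, L = -4, removing each variable's own equation.
N = 3*J - 3  [with J=-6]  = -21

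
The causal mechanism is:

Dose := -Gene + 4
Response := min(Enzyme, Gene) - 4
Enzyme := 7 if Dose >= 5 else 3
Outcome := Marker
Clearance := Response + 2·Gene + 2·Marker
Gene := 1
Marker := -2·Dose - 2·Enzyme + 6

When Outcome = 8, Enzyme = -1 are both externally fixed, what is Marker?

2

The joint intervention fixes Outcome = 8, Enzyme = -1, removing each variable's own equation.
Dose = -Gene + 4  [with Gene=1]  = 3
Marker = -2·Dose - 2·Enzyme + 6  [with Dose=3, Enzyme=-1]  = 2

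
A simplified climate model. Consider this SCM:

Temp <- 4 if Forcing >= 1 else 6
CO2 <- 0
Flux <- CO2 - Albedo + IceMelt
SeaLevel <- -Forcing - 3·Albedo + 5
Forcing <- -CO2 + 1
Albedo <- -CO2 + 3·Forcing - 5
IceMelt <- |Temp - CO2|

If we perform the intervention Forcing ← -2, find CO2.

Under do(Forcing=-2), the mechanism Forcing <- -CO2 + 1 is discarded; Forcing is fixed at -2.
CO2 is not downstream of the intervention, so its value is determined by the original equations.

0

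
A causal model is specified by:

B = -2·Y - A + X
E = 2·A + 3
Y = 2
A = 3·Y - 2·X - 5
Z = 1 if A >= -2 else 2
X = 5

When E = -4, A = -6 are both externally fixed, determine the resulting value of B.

Under do(E = -4, A = -6), each intervened variable's structural equation is replaced by its fixed value.
B = -2·Y - A + X  [with Y=2, A=-6, X=5]  = 7

7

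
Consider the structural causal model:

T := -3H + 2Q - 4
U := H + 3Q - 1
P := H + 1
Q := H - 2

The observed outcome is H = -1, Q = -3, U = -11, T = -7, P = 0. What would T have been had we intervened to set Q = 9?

Under do(Q=9), the mechanism Q := H - 2 is discarded; Q is fixed at 9.
T = -3H + 2Q - 4  [with H=-1, Q=9]  = 17

17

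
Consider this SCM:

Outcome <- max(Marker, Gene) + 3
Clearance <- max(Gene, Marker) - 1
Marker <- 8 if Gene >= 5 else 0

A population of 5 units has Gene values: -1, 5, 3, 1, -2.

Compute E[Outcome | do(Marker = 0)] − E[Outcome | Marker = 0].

0.8

The intervention sets Marker=0 in all 5 units regardless of Gene. Recomputing Outcome per unit gives 3, 8, 6, 4, 3; average 4.8.
Observing Marker=0 restricts to units where Marker's equation naturally yields 0: Gene ∈ {-1, 3, 1, -2}. In that subpopulation Outcome = 3, 6, 4, 3, mean 4.
Difference = 4.8 − 4 = 0.8.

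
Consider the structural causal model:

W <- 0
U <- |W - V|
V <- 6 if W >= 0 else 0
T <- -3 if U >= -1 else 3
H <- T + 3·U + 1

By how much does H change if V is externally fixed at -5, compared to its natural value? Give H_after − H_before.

do(V=-5) replaces the equation V <- 6 if W >= 0 else 0 with the constant V = -5.
U = |W - V|  [with W=0, V=-5]  = 5
T = -3 if U >= -1 else 3  [with U=5]  = -3
H = T + 3·U + 1  [with T=-3, U=5]  = 13
Without intervention: V = 6 if W >= 0 else 0  [with W=0]  = 6; U = |W - V|  [with W=0, V=6]  = 6; T = -3 if U >= -1 else 3  [with U=6]  = -3; H = T + 3·U + 1  [with T=-3, U=6]  = 16.
Change = 13 − 16 = -3.

-3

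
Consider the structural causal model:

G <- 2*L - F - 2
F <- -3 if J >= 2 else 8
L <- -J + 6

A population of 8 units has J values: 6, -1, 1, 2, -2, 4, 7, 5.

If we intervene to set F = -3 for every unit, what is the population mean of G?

Every unit gets F=-3 under the intervention. G values become 1, 15, 11, 9, 17, 5, -1, 3; E[G|do(F=-3)] = 7.5.

7.5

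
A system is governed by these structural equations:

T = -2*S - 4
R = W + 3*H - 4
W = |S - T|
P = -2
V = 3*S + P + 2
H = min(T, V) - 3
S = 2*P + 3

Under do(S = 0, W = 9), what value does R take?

Setting S = 0, W = 9 by intervention discards those variables' equations.
V = 3*S + P + 2  [with S=0, P=-2]  = 0
T = -2*S - 4  [with S=0]  = -4
H = min(T, V) - 3  [with T=-4, V=0]  = -7
R = W + 3*H - 4  [with W=9, H=-7]  = -16

-16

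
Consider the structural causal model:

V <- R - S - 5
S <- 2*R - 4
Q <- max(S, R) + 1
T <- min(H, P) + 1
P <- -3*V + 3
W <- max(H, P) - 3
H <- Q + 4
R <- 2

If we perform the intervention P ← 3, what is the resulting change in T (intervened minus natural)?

-4

Intervening sets P = 3 and removes its equation (P <- -3*V + 3).
S = 2*R - 4  [with R=2]  = 0
Q = max(S, R) + 1  [with S=0, R=2]  = 3
H = Q + 4  [with Q=3]  = 7
T = min(H, P) + 1  [with H=7, P=3]  = 4
Without intervention: S = 2*R - 4  [with R=2]  = 0; Q = max(S, R) + 1  [with S=0, R=2]  = 3; H = Q + 4  [with Q=3]  = 7; V = R - S - 5  [with R=2, S=0]  = -3; P = -3*V + 3  [with V=-3]  = 12; T = min(H, P) + 1  [with H=7, P=12]  = 8.
Change = 4 − 8 = -4.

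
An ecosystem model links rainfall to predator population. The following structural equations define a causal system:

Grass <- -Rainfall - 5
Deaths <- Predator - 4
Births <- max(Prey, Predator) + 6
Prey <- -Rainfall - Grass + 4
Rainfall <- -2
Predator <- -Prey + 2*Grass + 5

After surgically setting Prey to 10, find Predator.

-11

The intervention breaks the incoming arrows to Prey: Prey <- -Rainfall - Grass + 4 no longer applies, and Prey = 10.
Grass = -Rainfall - 5  [with Rainfall=-2]  = -3
Predator = -Prey + 2*Grass + 5  [with Prey=10, Grass=-3]  = -11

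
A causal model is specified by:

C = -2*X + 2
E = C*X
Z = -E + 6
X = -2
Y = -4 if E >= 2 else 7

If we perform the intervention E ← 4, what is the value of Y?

-4

The intervention breaks the incoming arrows to E: E = C*X no longer applies, and E = 4.
Y = -4 if E >= 2 else 7  [with E=4]  = -4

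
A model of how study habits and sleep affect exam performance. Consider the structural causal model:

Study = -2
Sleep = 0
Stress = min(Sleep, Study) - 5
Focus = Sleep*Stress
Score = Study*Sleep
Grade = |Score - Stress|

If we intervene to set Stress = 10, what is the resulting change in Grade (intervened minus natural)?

The intervention breaks the incoming arrows to Stress: Stress = min(Sleep, Study) - 5 no longer applies, and Stress = 10.
Score = Study*Sleep  [with Study=-2, Sleep=0]  = 0
Grade = |Score - Stress|  [with Score=0, Stress=10]  = 10
Without intervention: Stress = min(Sleep, Study) - 5  [with Sleep=0, Study=-2]  = -7; Score = Study*Sleep  [with Study=-2, Sleep=0]  = 0; Grade = |Score - Stress|  [with Score=0, Stress=-7]  = 7.
Change = 10 − 7 = 3.

3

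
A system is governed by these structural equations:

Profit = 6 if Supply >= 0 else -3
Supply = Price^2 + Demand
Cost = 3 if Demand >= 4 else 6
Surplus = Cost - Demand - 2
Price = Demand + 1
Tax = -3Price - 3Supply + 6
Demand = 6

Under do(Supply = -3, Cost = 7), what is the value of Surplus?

Under do(Supply = -3, Cost = 7), each intervened variable's structural equation is replaced by its fixed value.
Surplus = Cost - Demand - 2  [with Cost=7, Demand=6]  = -1

-1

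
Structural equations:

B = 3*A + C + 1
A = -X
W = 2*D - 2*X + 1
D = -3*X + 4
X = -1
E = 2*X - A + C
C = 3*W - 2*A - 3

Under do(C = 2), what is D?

7

Under do(C=2), the mechanism C = 3*W - 2*A - 3 is discarded; C is fixed at 2.
No directed path runs from C to D, so D keeps its natural value.
D = -3*X + 4  [with X=-1]  = 7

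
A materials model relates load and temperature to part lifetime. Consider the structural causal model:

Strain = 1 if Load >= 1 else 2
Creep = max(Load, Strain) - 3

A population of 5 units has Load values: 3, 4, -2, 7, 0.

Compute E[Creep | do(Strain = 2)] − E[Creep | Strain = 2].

1.6

do(Strain=2) breaks Strain's dependence on Load. With Strain=2 fixed, Creep across the units is 0, 1, -1, 4, -1, mean 0.6.
E[Creep|Strain=2] averages over only the 2 units with Strain=2 (Load = -2, 0): Creep = -1, -1, mean -1.
Difference = 0.6 − (-1) = 1.6.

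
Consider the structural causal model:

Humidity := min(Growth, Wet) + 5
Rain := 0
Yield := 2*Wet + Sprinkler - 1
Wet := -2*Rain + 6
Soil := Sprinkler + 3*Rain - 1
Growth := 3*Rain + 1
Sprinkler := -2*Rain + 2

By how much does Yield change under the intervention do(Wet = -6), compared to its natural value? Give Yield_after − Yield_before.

The intervention breaks the incoming arrows to Wet: Wet := -2*Rain + 6 no longer applies, and Wet = -6.
Sprinkler = -2*Rain + 2  [with Rain=0]  = 2
Yield = 2*Wet + Sprinkler - 1  [with Wet=-6, Sprinkler=2]  = -11
Without intervention: Sprinkler = -2*Rain + 2  [with Rain=0]  = 2; Wet = -2*Rain + 6  [with Rain=0]  = 6; Yield = 2*Wet + Sprinkler - 1  [with Wet=6, Sprinkler=2]  = 13.
Change = -11 − 13 = -24.

-24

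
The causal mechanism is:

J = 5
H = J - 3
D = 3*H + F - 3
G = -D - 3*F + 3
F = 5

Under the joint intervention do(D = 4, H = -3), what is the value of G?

The joint intervention fixes D = 4, H = -3, removing each variable's own equation.
G = -D - 3*F + 3  [with D=4, F=5]  = -16

-16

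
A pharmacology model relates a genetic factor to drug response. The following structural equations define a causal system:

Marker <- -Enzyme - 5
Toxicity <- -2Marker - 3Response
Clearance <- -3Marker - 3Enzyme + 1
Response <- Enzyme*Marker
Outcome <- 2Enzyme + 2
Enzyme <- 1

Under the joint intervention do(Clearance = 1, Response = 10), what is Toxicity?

Under do(Clearance = 1, Response = 10), each intervened variable's structural equation is replaced by its fixed value.
Marker = -Enzyme - 5  [with Enzyme=1]  = -6
Toxicity = -2Marker - 3Response  [with Marker=-6, Response=10]  = -18

-18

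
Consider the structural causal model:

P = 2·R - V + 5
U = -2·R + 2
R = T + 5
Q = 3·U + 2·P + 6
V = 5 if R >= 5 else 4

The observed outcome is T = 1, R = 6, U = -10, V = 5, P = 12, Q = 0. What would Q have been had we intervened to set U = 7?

51

The intervention breaks the incoming arrows to U: U = -2·R + 2 no longer applies, and U = 7.
R = T + 5  [with T=1]  = 6
V = 5 if R >= 5 else 4  [with R=6]  = 5
P = 2·R - V + 5  [with R=6, V=5]  = 12
Q = 3·U + 2·P + 6  [with U=7, P=12]  = 51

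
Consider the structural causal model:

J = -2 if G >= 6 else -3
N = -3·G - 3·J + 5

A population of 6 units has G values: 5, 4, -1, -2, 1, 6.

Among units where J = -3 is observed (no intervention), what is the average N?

9.8

E[N|J=-3] averages over only the 5 units with J=-3 (G = 5, 4, -1, -2, 1): N = -1, 2, 17, 20, 11, mean 9.8.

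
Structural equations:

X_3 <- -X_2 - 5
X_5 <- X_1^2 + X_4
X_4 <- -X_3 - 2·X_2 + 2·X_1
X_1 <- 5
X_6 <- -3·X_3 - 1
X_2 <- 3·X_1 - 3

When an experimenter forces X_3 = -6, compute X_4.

-8

The intervention breaks the incoming arrows to X_3: X_3 <- -X_2 - 5 no longer applies, and X_3 = -6.
X_2 = 3·X_1 - 3  [with X_1=5]  = 12
X_4 = -X_3 - 2·X_2 + 2·X_1  [with X_3=-6, X_2=12, X_1=5]  = -8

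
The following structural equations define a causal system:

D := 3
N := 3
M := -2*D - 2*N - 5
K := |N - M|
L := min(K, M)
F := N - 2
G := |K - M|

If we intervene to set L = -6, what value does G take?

37

Under do(L=-6), the mechanism L := min(K, M) is discarded; L is fixed at -6.
Since G is not a descendant of the intervened variable, it is unaffected.
M = -2*D - 2*N - 5  [with D=3, N=3]  = -17
K = |N - M|  [with N=3, M=-17]  = 20
G = |K - M|  [with K=20, M=-17]  = 37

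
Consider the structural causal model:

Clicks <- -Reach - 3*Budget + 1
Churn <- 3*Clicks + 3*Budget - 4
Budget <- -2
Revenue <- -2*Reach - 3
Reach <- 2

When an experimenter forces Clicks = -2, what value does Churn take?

-16

The intervention breaks the incoming arrows to Clicks: Clicks <- -Reach - 3*Budget + 1 no longer applies, and Clicks = -2.
Churn = 3*Clicks + 3*Budget - 4  [with Clicks=-2, Budget=-2]  = -16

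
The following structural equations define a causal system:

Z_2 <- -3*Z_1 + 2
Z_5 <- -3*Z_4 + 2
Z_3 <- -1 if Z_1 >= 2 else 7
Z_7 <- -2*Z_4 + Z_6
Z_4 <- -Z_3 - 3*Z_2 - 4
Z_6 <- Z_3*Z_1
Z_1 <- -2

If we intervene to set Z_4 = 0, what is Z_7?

The intervention breaks the incoming arrows to Z_4: Z_4 <- -Z_3 - 3*Z_2 - 4 no longer applies, and Z_4 = 0.
Z_3 = -1 if Z_1 >= 2 else 7  [with Z_1=-2]  = 7
Z_6 = Z_3*Z_1  [with Z_3=7, Z_1=-2]  = -14
Z_7 = -2*Z_4 + Z_6  [with Z_4=0, Z_6=-14]  = -14

-14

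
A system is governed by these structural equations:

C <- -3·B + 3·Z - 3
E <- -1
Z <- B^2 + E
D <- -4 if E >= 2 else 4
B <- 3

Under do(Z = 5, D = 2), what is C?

3

Setting Z = 5, D = 2 by intervention discards those variables' equations.
C = -3·B + 3·Z - 3  [with B=3, Z=5]  = 3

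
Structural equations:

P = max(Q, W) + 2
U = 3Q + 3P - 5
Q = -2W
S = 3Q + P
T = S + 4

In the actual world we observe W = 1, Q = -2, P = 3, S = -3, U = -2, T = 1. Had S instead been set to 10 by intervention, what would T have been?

14

Under do(S=10), the mechanism S = 3Q + P is discarded; S is fixed at 10.
T = S + 4  [with S=10]  = 14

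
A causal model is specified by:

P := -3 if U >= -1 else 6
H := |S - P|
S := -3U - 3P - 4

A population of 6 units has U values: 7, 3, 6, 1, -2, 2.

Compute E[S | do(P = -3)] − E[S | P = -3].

2.9

do(P=-3) breaks P's dependence on U. With P=-3 fixed, S across the units is -16, -4, -13, 2, 11, -1, mean -3.5.
Observing P=-3 restricts to units where P's equation naturally yields -3: U ∈ {7, 3, 6, 1, 2}. In that subpopulation S = -16, -4, -13, 2, -1, mean -6.4.
Difference = -3.5 − (-6.4) = 2.9.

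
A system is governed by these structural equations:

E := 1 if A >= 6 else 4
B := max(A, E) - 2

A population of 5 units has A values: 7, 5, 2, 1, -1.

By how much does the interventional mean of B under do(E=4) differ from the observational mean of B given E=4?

Under do(E=4), E's equation is replaced by E=4 for every unit. Per-unit B: 5, 3, 2, 2, 2. Mean = 2.8.
E[B|E=4] averages over only the 4 units with E=4 (A = 5, 2, 1, -1): B = 3, 2, 2, 2, mean 2.25.
Difference = 2.8 − 2.25 = 0.55.

0.55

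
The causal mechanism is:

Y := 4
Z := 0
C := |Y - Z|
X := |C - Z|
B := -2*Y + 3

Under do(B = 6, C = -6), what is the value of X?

6

Under do(B = 6, C = -6), each intervened variable's structural equation is replaced by its fixed value.
X = |C - Z|  [with C=-6, Z=0]  = 6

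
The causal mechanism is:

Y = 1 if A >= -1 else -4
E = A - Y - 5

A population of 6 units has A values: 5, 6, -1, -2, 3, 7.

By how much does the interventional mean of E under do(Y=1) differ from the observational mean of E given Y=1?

-1

The intervention sets Y=1 in all 6 units regardless of A. Recomputing E per unit gives -1, 0, -7, -8, -3, 1; average -3.
Observing Y=1 restricts to units where Y's equation naturally yields 1: A ∈ {5, 6, -1, 3, 7}. In that subpopulation E = -1, 0, -7, -3, 1, mean -2.
Difference = -3 − (-2) = -1.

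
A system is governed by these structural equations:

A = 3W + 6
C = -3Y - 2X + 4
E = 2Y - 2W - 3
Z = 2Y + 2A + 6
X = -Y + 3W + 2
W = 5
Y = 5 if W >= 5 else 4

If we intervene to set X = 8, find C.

do(X=8) replaces the equation X = -Y + 3W + 2 with the constant X = 8.
Y = 5 if W >= 5 else 4  [with W=5]  = 5
C = -3Y - 2X + 4  [with Y=5, X=8]  = -27

-27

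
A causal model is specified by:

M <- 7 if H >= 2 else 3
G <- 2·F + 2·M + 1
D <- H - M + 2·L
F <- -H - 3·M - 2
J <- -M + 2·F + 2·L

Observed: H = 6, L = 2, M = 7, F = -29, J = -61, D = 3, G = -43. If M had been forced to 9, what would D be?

The intervention breaks the incoming arrows to M: M <- 7 if H >= 2 else 3 no longer applies, and M = 9.
D = H - M + 2·L  [with H=6, M=9, L=2]  = 1

1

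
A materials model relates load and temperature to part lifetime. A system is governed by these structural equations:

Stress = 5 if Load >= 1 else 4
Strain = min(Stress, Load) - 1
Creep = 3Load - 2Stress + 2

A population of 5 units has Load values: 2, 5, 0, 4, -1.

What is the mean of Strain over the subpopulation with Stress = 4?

-1.5

Conditioning on Stress=4 selects the 2 unit(s) with Load ∈ {0, -1}. Their Strain values: -1, -2. Mean = -1.5.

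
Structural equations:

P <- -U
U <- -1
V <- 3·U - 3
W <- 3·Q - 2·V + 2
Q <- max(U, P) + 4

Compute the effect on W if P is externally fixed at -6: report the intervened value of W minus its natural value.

do(P=-6) replaces the equation P <- -U with the constant P = -6.
Q = max(U, P) + 4  [with U=-1, P=-6]  = 3
V = 3·U - 3  [with U=-1]  = -6
W = 3·Q - 2·V + 2  [with Q=3, V=-6]  = 23
Without intervention: P = -U  [with U=-1]  = 1; Q = max(U, P) + 4  [with U=-1, P=1]  = 5; V = 3·U - 3  [with U=-1]  = -6; W = 3·Q - 2·V + 2  [with Q=5, V=-6]  = 29.
Change = 23 − 29 = -6.

-6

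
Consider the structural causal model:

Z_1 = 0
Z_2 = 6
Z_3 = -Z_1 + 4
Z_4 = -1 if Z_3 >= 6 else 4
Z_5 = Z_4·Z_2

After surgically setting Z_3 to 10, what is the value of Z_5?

do(Z_3=10) replaces the equation Z_3 = -Z_1 + 4 with the constant Z_3 = 10.
Z_4 = -1 if Z_3 >= 6 else 4  [with Z_3=10]  = -1
Z_5 = Z_4·Z_2  [with Z_4=-1, Z_2=6]  = -6

-6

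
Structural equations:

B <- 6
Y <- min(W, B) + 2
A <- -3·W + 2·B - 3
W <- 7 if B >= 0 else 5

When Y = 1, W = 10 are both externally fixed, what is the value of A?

-21

The joint intervention fixes Y = 1, W = 10, removing each variable's own equation.
A = -3·W + 2·B - 3  [with W=10, B=6]  = -21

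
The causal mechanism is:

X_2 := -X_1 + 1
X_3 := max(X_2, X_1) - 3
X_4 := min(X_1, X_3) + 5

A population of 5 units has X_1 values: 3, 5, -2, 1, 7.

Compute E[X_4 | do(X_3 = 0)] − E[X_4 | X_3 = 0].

Every unit gets X_3=0 under the intervention. X_4 values become 5, 5, 3, 5, 5; E[X_4|do(X_3=0)] = 4.6.
E[X_4|X_3=0] averages over only the 2 units with X_3=0 (X_1 = 3, -2): X_4 = 5, 3, mean 4.
Difference = 4.6 − 4 = 0.6.

0.6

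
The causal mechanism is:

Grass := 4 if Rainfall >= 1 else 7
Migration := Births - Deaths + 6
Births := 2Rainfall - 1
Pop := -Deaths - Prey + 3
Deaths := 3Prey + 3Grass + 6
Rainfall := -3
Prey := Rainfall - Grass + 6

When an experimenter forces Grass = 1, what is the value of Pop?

Under do(Grass=1), the mechanism Grass := 4 if Rainfall >= 1 else 7 is discarded; Grass is fixed at 1.
Prey = Rainfall - Grass + 6  [with Rainfall=-3, Grass=1]  = 2
Deaths = 3Prey + 3Grass + 6  [with Prey=2, Grass=1]  = 15
Pop = -Deaths - Prey + 3  [with Deaths=15, Prey=2]  = -14

-14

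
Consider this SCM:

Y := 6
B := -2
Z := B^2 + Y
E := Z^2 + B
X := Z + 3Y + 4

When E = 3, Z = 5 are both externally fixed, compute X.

The joint intervention fixes E = 3, Z = 5, removing each variable's own equation.
X = Z + 3Y + 4  [with Z=5, Y=6]  = 27

27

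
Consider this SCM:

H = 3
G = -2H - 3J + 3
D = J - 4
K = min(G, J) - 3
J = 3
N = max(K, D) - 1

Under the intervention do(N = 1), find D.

do(N=1) replaces the equation N = max(K, D) - 1 with the constant N = 1.
No directed path runs from N to D, so D keeps its natural value.
D = J - 4  [with J=3]  = -1

-1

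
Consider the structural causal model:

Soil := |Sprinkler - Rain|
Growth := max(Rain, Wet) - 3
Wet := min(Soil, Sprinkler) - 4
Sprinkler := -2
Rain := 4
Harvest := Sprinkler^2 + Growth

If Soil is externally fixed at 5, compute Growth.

1

do(Soil=5) replaces the equation Soil := |Sprinkler - Rain| with the constant Soil = 5.
Wet = min(Soil, Sprinkler) - 4  [with Soil=5, Sprinkler=-2]  = -6
Growth = max(Rain, Wet) - 3  [with Rain=4, Wet=-6]  = 1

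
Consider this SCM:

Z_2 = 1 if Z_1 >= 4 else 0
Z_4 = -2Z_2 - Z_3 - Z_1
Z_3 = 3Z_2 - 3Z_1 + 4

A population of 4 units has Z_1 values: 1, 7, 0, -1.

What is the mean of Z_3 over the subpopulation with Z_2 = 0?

Conditioning on Z_2=0 selects the 3 unit(s) with Z_1 ∈ {1, 0, -1}. Their Z_3 values: 1, 4, 7. Mean = 4.

4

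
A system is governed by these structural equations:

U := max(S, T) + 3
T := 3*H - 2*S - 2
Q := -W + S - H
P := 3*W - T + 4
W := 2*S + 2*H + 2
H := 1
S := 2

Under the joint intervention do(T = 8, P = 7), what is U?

Setting T = 8, P = 7 by intervention discards those variables' equations.
U = max(S, T) + 3  [with S=2, T=8]  = 11

11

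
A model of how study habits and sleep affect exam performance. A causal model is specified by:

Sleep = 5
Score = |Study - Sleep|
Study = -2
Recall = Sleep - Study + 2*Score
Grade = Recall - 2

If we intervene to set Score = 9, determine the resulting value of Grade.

23

do(Score=9) replaces the equation Score = |Study - Sleep| with the constant Score = 9.
Recall = Sleep - Study + 2*Score  [with Sleep=5, Study=-2, Score=9]  = 25
Grade = Recall - 2  [with Recall=25]  = 23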